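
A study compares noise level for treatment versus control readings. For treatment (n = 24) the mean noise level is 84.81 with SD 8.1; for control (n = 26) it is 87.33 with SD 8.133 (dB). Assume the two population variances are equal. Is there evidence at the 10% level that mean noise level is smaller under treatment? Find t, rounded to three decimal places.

Let group 1 = treatment, group 2 = control. H0: μ_1 = μ_2; H1: μ_1 < μ_2 (two-sample pooled-variance t-test, left-tailed).
s_p² = [(24−1)·8.1² + (26−1)·8.133²]/(24+26−2) = 65.889
t = (84.81 − 87.33)/√[65.889·(1/24 + 1/26)] = -1.097
df = n₁ + n₂ − 2 = 48
p-value = P(T ≤ -1.097) ≈ 0.1391
Since p ≈ 0.1391 > α = 0.1, fail to reject H0; the data do not provide sufficient evidence against H0.

-1.097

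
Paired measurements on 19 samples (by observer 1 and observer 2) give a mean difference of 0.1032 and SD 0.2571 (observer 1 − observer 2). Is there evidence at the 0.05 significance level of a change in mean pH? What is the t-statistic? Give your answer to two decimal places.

1.75

H0: μ_d = 0; H1: μ_d ≠ 0 (paired t-test on the differences, two-sided).
t = d̄/(s_d/√n) = 0.1032/(0.2571/√19) = 1.75
df = n − 1 = 18
Two-sided p-value ≈ 0.097
Since p ≈ 0.097 > α = 0.05, fail to reject H0; the evidence is not statistically significant.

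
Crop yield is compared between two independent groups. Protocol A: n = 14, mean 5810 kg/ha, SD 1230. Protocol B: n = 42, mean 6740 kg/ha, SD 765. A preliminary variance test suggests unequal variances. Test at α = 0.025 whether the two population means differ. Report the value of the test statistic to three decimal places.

-2.663

Let group 1 = protocol A, group 2 = protocol B. H0: μ_1 = μ_2; H1: μ_1 ≠ μ_2 (Welch's two-sample t-test, two-sided).
t = (x̄_1 − x̄_2)/√(s_1²/n_1 + s_2²/n_2) = (5810 − 6740)/√(1230²/14 + 765²/42) = -2.663
Welch–Satterthwaite df ≈ 16.48
Two-sided p-value ≈ 0.0167
Since p ≈ 0.0167 < α = 0.025, reject H0; the data support H1.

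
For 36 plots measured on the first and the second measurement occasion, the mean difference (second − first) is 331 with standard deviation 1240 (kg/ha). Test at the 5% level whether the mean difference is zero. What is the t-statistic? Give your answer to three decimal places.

1.602

H0: μ_d = 0; H1: μ_d ≠ 0 (paired t-test on the differences, two-sided).
t = d̄/(s_d/√n) = 331/(1240/√36) = 1.602
df = n − 1 = 35
Two-sided p-value ≈ 0.118
Since p ≈ 0.118 > α = 0.05, fail to reject H0; the data do not provide sufficient evidence against H0.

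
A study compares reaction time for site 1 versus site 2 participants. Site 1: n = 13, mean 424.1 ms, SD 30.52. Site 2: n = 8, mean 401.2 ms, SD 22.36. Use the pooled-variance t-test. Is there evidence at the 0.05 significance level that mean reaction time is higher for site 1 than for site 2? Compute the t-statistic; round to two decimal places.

1.83

Let group 1 = site 1, group 2 = site 2. H0: μ_1 = μ_2; H1: μ_1 > μ_2 (two-sample pooled-variance t-test, right-tailed).
s_p² = [(13−1)·30.52² + (8−1)·22.36²]/(13+8−2) = 772.496
t = (424.1 − 401.2)/√[772.496·(1/13 + 1/8)] = 1.83
df = n₁ + n₂ − 2 = 19
p-value = P(T ≥ 1.83) ≈ 0.041
Since p ≈ 0.041 < α = 0.05, reject H0; the data support H1.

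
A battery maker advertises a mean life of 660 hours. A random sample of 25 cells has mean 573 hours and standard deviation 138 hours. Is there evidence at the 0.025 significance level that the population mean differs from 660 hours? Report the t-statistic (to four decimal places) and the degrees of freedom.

H0: μ = 660; H1: μ ≠ 660 (one-sample t-test, two-sided).
t = (x̄ − μ₀)/(s/√n) = (573 − 660)/(138/√25) = -3.1522
df = n − 1 = 24
Two-sided p-value ≈ 0.0043
Since p ≈ 0.0043 < α = 0.025, reject H0; the data support H1.

t = -3.1522, df = 24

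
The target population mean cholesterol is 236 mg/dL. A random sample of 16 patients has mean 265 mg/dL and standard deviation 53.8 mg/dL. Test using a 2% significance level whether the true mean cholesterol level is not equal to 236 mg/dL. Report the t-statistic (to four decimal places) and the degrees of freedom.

t = 2.1561, df = 15

H0: μ = 236; H1: μ ≠ 236 (one-sample t-test, two-sided).
t = (x̄ − μ₀)/(s/√n) = (265 − 236)/(53.8/√16) = 2.1561
df = n − 1 = 15
Two-sided p-value ≈ 0.048
Since p ≈ 0.048 > α = 0.02, fail to reject H0; the evidence is not statistically significant.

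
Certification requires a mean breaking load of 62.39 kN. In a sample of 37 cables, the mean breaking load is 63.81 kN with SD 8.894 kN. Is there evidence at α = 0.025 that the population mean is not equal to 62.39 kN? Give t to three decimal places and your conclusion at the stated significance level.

t = 0.971; fail to reject H0

H0: μ = 62.39; H1: μ ≠ 62.39 (one-sample t-test, two-sided).
t = (x̄ − μ₀)/(s/√n) = (63.81 − 62.39)/(8.894/√37) = 0.971
df = n − 1 = 36
Two-sided p-value ≈ 0.3379
Since p ≈ 0.3379 > α = 0.025, fail to reject H0; the data do not provide sufficient evidence against H0.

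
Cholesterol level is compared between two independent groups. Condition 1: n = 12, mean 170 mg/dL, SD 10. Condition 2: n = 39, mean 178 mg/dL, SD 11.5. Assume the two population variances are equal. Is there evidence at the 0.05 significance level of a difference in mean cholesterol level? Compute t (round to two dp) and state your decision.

t = -2.17; reject H0

Let group 1 = condition 1, group 2 = condition 2. H0: μ_1 = μ_2; H1: μ_1 ≠ μ_2 (two-sample pooled-variance t-test, two-sided).
s_p² = [(12−1)·10² + (39−1)·11.5²]/(12+39−2) = 125.01
t = (170 − 178)/√[125.01·(1/12 + 1/39)] = -2.17
df = n₁ + n₂ − 2 = 49
Two-sided p-value ≈ 0.035
Since p ≈ 0.035 < α = 0.05, reject H0; the data support H1.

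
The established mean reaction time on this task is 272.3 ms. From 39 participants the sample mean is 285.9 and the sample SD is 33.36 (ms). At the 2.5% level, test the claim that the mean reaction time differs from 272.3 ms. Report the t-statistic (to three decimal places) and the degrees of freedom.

t = 2.546, df = 38

H0: μ = 272.3; H1: μ ≠ 272.3 (one-sample t-test, two-sided).
t = (x̄ − μ₀)/(s/√n) = (285.9 − 272.3)/(33.36/√39) = 2.546
df = n − 1 = 38
Two-sided p-value ≈ 0.0151
Since p ≈ 0.0151 < α = 0.025, reject H0; the evidence is statistically significant.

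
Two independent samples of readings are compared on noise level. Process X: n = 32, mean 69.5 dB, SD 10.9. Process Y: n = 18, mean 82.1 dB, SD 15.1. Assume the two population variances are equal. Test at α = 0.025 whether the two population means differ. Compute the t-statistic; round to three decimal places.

Let group 1 = process X, group 2 = process Y. H0: μ_1 = μ_2; H1: μ_1 ≠ μ_2 (two-sample pooled-variance t-test, two-sided).
s_p² = [(32−1)·10.9² + (18−1)·15.1²]/(32+18−2) = 157.485
t = (69.5 − 82.1)/√[157.485·(1/32 + 1/18)] = -3.408
df = n₁ + n₂ − 2 = 48
Two-sided p-value ≈ 0.0013
Since p ≈ 0.0013 < α = 0.025, reject H0; the evidence is statistically significant.

-3.408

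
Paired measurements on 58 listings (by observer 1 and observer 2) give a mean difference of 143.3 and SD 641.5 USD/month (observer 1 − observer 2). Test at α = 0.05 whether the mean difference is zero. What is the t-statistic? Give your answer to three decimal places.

H0: μ_d = 0; H1: μ_d ≠ 0 (paired t-test on the differences, two-sided).
t = d̄/(s_d/√n) = 143.3/(641.5/√58) = 1.701
df = n − 1 = 57
Two-sided p-value ≈ 0.0943
Since p ≈ 0.0943 > α = 0.05, fail to reject H0; the data do not provide sufficient evidence against H0.

1.701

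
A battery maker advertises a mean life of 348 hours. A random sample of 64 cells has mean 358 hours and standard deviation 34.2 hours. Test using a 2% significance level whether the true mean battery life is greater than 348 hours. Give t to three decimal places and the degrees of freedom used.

t = 2.339, df = 63

H0: μ = 348; H1: μ > 348 (one-sample t-test, right-tailed).
t = (x̄ − μ₀)/(s/√n) = (358 − 348)/(34.2/√64) = 2.339
df = n − 1 = 63
p-value = P(T ≥ 2.339) ≈ 0.011
Since p ≈ 0.011 < α = 0.02, reject H0; the data support H1.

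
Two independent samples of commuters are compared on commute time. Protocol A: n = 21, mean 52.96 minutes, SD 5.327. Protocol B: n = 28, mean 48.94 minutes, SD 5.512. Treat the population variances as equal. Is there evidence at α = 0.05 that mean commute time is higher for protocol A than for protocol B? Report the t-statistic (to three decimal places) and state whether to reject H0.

Let group 1 = protocol A, group 2 = protocol B. H0: μ_1 = μ_2; H1: μ_1 > μ_2 (two-sample pooled-variance t-test, right-tailed).
s_p² = [(21−1)·5.327² + (28−1)·5.512²]/(21+28−2) = 29.5289
t = (52.96 − 48.94)/√[29.5289·(1/21 + 1/28)] = 2.563
df = n₁ + n₂ − 2 = 47
p-value = P(T ≥ 2.563) ≈ 0.007
Since p ≈ 0.007 < α = 0.05, reject H0; the evidence is statistically significant.

t = 2.563; reject H0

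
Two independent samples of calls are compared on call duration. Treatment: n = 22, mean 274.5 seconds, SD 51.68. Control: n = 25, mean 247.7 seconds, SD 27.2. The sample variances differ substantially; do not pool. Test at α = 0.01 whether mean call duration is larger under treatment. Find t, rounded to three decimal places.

Let group 1 = treatment, group 2 = control. H0: μ_1 = μ_2; H1: μ_1 > μ_2 (Welch's two-sample t-test, right-tailed).
t = (x̄_1 − x̄_2)/√(s_1²/n_1 + s_2²/n_2) = (274.5 − 247.7)/√(51.68²/22 + 27.2²/25) = 2.181
Welch–Satterthwaite df ≈ 30.88
p-value = P(T ≥ 2.181) ≈ 0.018
Since p ≈ 0.018 > α = 0.01, fail to reject H0; the evidence is not statistically significant.

2.181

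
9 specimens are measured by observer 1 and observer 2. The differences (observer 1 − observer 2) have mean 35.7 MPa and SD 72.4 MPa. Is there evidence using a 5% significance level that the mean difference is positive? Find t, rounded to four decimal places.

1.4793

H0: μ_d = 0; H1: μ_d > 0 (paired t-test on the differences, right-tailed).
t = d̄/(s_d/√n) = 35.7/(72.4/√9) = 1.4793
df = n − 1 = 8
p-value = P(T ≥ 1.4793) ≈ 0.0887
Since p ≈ 0.0887 > α = 0.05, fail to reject H0; the data do not provide sufficient evidence against H0.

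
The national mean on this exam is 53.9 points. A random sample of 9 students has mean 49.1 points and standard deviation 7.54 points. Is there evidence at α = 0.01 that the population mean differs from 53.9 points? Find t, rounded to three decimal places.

-1.910

H0: μ = 53.9; H1: μ ≠ 53.9 (one-sample t-test, two-sided).
t = (x̄ − μ₀)/(s/√n) = (49.1 − 53.9)/(7.54/√9) = -1.910
df = n − 1 = 8
Two-sided p-value ≈ 0.0926
Since p ≈ 0.0926 > α = 0.01, fail to reject H0; the data do not provide sufficient evidence against H0.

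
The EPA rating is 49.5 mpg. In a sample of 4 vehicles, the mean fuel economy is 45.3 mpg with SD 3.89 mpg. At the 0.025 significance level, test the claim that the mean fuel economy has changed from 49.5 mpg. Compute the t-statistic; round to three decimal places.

H0: μ = 49.5; H1: μ ≠ 49.5 (one-sample t-test, two-sided).
t = (x̄ − μ₀)/(s/√n) = (45.3 − 49.5)/(3.89/√4) = -2.159
df = n − 1 = 3
Two-sided p-value ≈ 0.1196
Since p ≈ 0.1196 > α = 0.025, fail to reject H0; the data do not provide sufficient evidence against H0.

-2.159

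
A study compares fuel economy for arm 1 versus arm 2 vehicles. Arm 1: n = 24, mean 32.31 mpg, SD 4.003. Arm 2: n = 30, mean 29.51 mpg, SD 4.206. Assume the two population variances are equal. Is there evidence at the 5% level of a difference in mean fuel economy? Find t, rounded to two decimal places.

Let group 1 = arm 1, group 2 = arm 2. H0: μ_1 = μ_2; H1: μ_1 ≠ μ_2 (two-sample pooled-variance t-test, two-sided).
s_p² = [(24−1)·4.003² + (30−1)·4.206²]/(24+30−2) = 16.9534
t = (32.31 − 29.51)/√[16.9534·(1/24 + 1/30)] = 2.48
df = n₁ + n₂ − 2 = 52
Two-sided p-value ≈ 0.0163
Since p ≈ 0.0163 < α = 0.05, reject H0; the evidence is statistically significant.

2.48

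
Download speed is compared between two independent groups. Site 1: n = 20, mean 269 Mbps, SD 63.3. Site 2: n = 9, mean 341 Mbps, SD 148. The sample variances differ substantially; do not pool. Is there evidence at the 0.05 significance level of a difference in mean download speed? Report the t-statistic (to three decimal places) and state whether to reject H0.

Let group 1 = site 1, group 2 = site 2. H0: μ_1 = μ_2; H1: μ_1 ≠ μ_2 (Welch's two-sample t-test, two-sided).
t = (x̄_1 − x̄_2)/√(s_1²/n_1 + s_2²/n_2) = (269 − 341)/√(63.3²/20 + 148²/9) = -1.403
Welch–Satterthwaite df ≈ 9.34
Two-sided p-value ≈ 0.193
Since p ≈ 0.193 > α = 0.05, fail to reject H0; the evidence is not statistically significant.

t = -1.403; fail to reject H0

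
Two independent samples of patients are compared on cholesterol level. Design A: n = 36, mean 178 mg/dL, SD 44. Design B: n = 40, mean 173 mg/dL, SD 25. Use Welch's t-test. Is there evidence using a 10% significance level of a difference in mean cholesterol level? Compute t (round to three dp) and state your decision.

t = 0.600; fail to reject H0

Let group 1 = design A, group 2 = design B. H0: μ_1 = μ_2; H1: μ_1 ≠ μ_2 (Welch's two-sample t-test, two-sided).
t = (x̄_1 − x̄_2)/√(s_1²/n_1 + s_2²/n_2) = (178 − 173)/√(44²/36 + 25²/40) = 0.600
Welch–Satterthwaite df ≈ 54.19
Two-sided p-value ≈ 0.5509
Since p ≈ 0.5509 > α = 0.1, fail to reject H0; the data do not provide sufficient evidence against H0.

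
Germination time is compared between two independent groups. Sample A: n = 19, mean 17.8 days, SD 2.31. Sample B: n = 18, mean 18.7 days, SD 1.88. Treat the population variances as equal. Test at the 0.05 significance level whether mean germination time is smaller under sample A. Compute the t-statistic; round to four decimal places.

-1.2955

Let group 1 = sample A, group 2 = sample B. H0: μ_1 = μ_2; H1: μ_1 < μ_2 (two-sample pooled-variance t-test, left-tailed).
s_p² = [(19−1)·2.31² + (18−1)·1.88²]/(19+18−2) = 4.46099
t = (17.8 − 18.7)/√[4.46099·(1/19 + 1/18)] = -1.2955
df = n₁ + n₂ − 2 = 35
p-value = P(T ≤ -1.2955) ≈ 0.102
Since p ≈ 0.102 > α = 0.05, fail to reject H0; the evidence is not statistically significant.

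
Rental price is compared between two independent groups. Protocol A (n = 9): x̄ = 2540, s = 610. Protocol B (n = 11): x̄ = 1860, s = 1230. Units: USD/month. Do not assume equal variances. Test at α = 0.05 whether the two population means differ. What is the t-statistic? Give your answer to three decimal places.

Let group 1 = protocol A, group 2 = protocol B. H0: μ_1 = μ_2; H1: μ_1 ≠ μ_2 (Welch's two-sample t-test, two-sided).
t = (x̄_1 − x̄_2)/√(s_1²/n_1 + s_2²/n_2) = (2540 − 1860)/√(610²/9 + 1230²/11) = 1.608
Welch–Satterthwaite df ≈ 15.20
Two-sided p-value ≈ 0.128
Since p ≈ 0.128 > α = 0.05, fail to reject H0; the data do not provide sufficient evidence against H0.

1.608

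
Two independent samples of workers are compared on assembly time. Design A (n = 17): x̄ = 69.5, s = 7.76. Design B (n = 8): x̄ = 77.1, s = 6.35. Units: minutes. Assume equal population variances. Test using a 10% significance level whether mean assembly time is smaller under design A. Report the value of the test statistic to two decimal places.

Let group 1 = design A, group 2 = design B. H0: μ_1 = μ_2; H1: μ_1 < μ_2 (two-sample pooled-variance t-test, left-tailed).
s_p² = [(17−1)·7.76² + (8−1)·6.35²]/(17+8−2) = 54.1626
t = (69.5 − 77.1)/√[54.1626·(1/17 + 1/8)] = -2.41
df = n₁ + n₂ − 2 = 23
p-value = P(T ≤ -2.41) ≈ 0.012
Since p ≈ 0.012 < α = 0.1, reject H0; the data support H1.

-2.41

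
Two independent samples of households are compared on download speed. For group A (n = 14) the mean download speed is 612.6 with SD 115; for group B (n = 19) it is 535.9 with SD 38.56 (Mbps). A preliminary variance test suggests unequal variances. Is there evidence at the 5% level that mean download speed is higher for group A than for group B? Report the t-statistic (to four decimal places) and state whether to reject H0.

Let group 1 = group A, group 2 = group B. H0: μ_1 = μ_2; H1: μ_1 > μ_2 (Welch's two-sample t-test, right-tailed).
t = (x̄_1 − x̄_2)/√(s_1²/n_1 + s_2²/n_2) = (612.6 − 535.9)/√(115²/14 + 38.56²/19) = 2.3982
Welch–Satterthwaite df ≈ 15.17
p-value = P(T ≥ 2.3982) ≈ 0.015
Since p ≈ 0.015 < α = 0.05, reject H0; the evidence is statistically significant.

t = 2.3982; reject H0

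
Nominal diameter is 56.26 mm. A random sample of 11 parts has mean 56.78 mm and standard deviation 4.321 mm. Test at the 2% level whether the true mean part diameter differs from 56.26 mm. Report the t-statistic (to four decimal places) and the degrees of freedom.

t = 0.3991, df = 10

H0: μ = 56.26; H1: μ ≠ 56.26 (one-sample t-test, two-sided).
t = (x̄ − μ₀)/(s/√n) = (56.78 − 56.26)/(4.321/√11) = 0.3991
df = n − 1 = 10
Two-sided p-value ≈ 0.698
Since p ≈ 0.698 > α = 0.02, fail to reject H0; the data do not provide sufficient evidence against H0.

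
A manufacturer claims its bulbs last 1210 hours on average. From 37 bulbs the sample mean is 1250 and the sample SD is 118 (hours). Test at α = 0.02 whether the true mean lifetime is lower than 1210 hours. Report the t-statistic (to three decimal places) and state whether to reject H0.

t = 2.062; fail to reject H0

H0: μ = 1210; H1: μ < 1210 (one-sample t-test, left-tailed).
t = (x̄ − μ₀)/(s/√n) = (1250 − 1210)/(118/√37) = 2.062
df = n − 1 = 36
p-value = P(T ≤ 2.062) ≈ 0.977
Since p ≈ 0.977 > α = 0.02, fail to reject H0; the evidence is not statistically significant.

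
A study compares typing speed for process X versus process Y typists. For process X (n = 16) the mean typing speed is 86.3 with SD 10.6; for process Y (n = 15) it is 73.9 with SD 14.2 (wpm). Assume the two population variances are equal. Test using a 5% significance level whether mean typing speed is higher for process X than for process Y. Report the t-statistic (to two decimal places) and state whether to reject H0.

Let group 1 = process X, group 2 = process Y. H0: μ_1 = μ_2; H1: μ_1 > μ_2 (two-sample pooled-variance t-test, right-tailed).
s_p² = [(16−1)·10.6² + (15−1)·14.2²]/(16+15−2) = 155.461
t = (86.3 − 73.9)/√[155.461·(1/16 + 1/15)] = 2.77
df = n₁ + n₂ − 2 = 29
p-value = P(T ≥ 2.77) ≈ 0.0049
Since p ≈ 0.0049 < α = 0.05, reject H0; the data support H1.

t = 2.77; reject H0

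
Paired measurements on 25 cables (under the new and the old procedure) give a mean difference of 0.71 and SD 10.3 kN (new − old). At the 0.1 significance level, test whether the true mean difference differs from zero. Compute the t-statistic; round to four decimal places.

H0: μ_d = 0; H1: μ_d ≠ 0 (paired t-test on the differences, two-sided).
t = d̄/(s_d/√n) = 0.71/(10.3/√25) = 0.3447
df = n − 1 = 24
Two-sided p-value ≈ 0.7334
Since p ≈ 0.7334 > α = 0.1, fail to reject H0; the data do not provide sufficient evidence against H0.

0.3447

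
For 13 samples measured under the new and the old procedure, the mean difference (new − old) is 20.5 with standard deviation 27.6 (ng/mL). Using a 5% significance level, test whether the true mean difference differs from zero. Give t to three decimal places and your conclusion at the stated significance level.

t = 2.678; reject H0

H0: μ_d = 0; H1: μ_d ≠ 0 (paired t-test on the differences, two-sided).
t = d̄/(s_d/√n) = 20.5/(27.6/√13) = 2.678
df = n − 1 = 12
Two-sided p-value ≈ 0.0201
Since p ≈ 0.0201 < α = 0.05, reject H0; the evidence is statistically significant.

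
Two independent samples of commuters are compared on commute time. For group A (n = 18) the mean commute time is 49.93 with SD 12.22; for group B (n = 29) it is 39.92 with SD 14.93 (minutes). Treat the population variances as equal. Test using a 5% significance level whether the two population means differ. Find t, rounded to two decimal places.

Let group 1 = group A, group 2 = group B. H0: μ_1 = μ_2; H1: μ_1 ≠ μ_2 (two-sample pooled-variance t-test, two-sided).
s_p² = [(18−1)·12.22² + (29−1)·14.93²]/(18+29−2) = 195.109
t = (49.93 − 39.92)/√[195.109·(1/18 + 1/29)] = 2.39
df = n₁ + n₂ − 2 = 45
Two-sided p-value ≈ 0.0212
Since p ≈ 0.0212 < α = 0.05, reject H0; the evidence is statistically significant.

2.39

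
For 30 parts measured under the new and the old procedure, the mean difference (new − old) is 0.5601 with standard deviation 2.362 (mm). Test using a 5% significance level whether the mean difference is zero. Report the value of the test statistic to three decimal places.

1.299

H0: μ_d = 0; H1: μ_d ≠ 0 (paired t-test on the differences, two-sided).
t = d̄/(s_d/√n) = 0.5601/(2.362/√30) = 1.299
df = n − 1 = 29
Two-sided p-value ≈ 0.2042
Since p ≈ 0.2042 > α = 0.05, fail to reject H0; the evidence is not statistically significant.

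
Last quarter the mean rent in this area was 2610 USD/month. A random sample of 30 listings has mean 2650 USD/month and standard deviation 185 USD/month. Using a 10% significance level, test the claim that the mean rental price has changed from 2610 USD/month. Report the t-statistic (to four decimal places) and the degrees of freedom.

H0: μ = 2610; H1: μ ≠ 2610 (one-sample t-test, two-sided).
t = (x̄ − μ₀)/(s/√n) = (2650 − 2610)/(185/√30) = 1.1843
df = n − 1 = 29
Two-sided p-value ≈ 0.246
Since p ≈ 0.246 > α = 0.1, fail to reject H0; the evidence is not statistically significant.

t = 1.1843, df = 29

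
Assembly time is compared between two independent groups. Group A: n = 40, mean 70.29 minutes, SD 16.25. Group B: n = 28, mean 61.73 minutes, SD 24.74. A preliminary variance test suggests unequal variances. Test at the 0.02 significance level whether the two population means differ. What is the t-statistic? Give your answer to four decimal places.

Let group 1 = group A, group 2 = group B. H0: μ_1 = μ_2; H1: μ_1 ≠ μ_2 (Welch's two-sample t-test, two-sided).
t = (x̄_1 − x̄_2)/√(s_1²/n_1 + s_2²/n_2) = (70.29 − 61.73)/√(16.25²/40 + 24.74²/28) = 1.6045
Welch–Satterthwaite df ≈ 43.05
Two-sided p-value ≈ 0.1159
Since p ≈ 0.1159 > α = 0.02, fail to reject H0; the data do not provide sufficient evidence against H0.

1.6045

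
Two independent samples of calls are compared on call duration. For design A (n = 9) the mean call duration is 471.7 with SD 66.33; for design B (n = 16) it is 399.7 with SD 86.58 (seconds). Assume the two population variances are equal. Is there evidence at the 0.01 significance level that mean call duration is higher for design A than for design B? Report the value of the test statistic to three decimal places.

Let group 1 = design A, group 2 = design B. H0: μ_1 = μ_2; H1: μ_1 > μ_2 (two-sample pooled-variance t-test, right-tailed).
s_p² = [(9−1)·66.33² + (16−1)·86.58²]/(9+16−2) = 6419.08
t = (471.7 − 399.7)/√[6419.08·(1/9 + 1/16)] = 2.157
df = n₁ + n₂ − 2 = 23
p-value = P(T ≥ 2.157) ≈ 0.021
Since p ≈ 0.021 > α = 0.01, fail to reject H0; the data do not provide sufficient evidence against H0.

2.157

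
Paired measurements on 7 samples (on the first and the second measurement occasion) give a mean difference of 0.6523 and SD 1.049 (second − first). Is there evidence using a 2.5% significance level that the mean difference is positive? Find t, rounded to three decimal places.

H0: μ_d = 0; H1: μ_d > 0 (paired t-test on the differences, right-tailed).
t = d̄/(s_d/√n) = 0.6523/(1.049/√7) = 1.645
df = n − 1 = 6
p-value = P(T ≥ 1.645) ≈ 0.076
Since p ≈ 0.076 > α = 0.025, fail to reject H0; the evidence is not statistically significant.

1.645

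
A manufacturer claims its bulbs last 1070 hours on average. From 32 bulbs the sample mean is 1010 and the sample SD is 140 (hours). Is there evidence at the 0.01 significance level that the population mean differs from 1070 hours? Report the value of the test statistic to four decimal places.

-2.4244

H0: μ = 1070; H1: μ ≠ 1070 (one-sample t-test, two-sided).
t = (x̄ − μ₀)/(s/√n) = (1010 − 1070)/(140/√32) = -2.4244
df = n − 1 = 31
Two-sided p-value ≈ 0.021
Since p ≈ 0.021 > α = 0.01, fail to reject H0; the evidence is not statistically significant.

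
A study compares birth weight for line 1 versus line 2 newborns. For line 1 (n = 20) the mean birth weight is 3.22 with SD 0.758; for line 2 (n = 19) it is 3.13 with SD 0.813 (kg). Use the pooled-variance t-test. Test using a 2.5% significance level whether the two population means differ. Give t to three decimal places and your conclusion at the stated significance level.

t = 0.358; fail to reject H0

Let group 1 = line 1, group 2 = line 2. H0: μ_1 = μ_2; H1: μ_1 ≠ μ_2 (two-sample pooled-variance t-test, two-sided).
s_p² = [(20−1)·0.758² + (19−1)·0.813²]/(20+19−2) = 0.616599
t = (3.22 − 3.13)/√[0.616599·(1/20 + 1/19)] = 0.358
df = n₁ + n₂ − 2 = 37
Two-sided p-value ≈ 0.723
Since p ≈ 0.723 > α = 0.025, fail to reject H0; the data do not provide sufficient evidence against H0.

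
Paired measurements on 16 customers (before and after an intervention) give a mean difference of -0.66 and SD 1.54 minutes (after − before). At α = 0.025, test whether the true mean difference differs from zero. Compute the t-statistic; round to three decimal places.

H0: μ_d = 0; H1: μ_d ≠ 0 (paired t-test on the differences, two-sided).
t = d̄/(s_d/√n) = -0.66/(1.54/√16) = -1.714
df = n − 1 = 15
Two-sided p-value ≈ 0.1071
Since p ≈ 0.1071 > α = 0.025, fail to reject H0; the data do not provide sufficient evidence against H0.

-1.714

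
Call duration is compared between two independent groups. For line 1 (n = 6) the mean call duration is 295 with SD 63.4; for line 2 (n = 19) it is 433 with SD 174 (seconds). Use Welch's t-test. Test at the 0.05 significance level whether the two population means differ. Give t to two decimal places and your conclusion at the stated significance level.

t = -2.90; reject H0

Let group 1 = line 1, group 2 = line 2. H0: μ_1 = μ_2; H1: μ_1 ≠ μ_2 (Welch's two-sample t-test, two-sided).
t = (x̄_1 − x̄_2)/√(s_1²/n_1 + s_2²/n_2) = (295 − 433)/√(63.4²/6 + 174²/19) = -2.90
Welch–Satterthwaite df ≈ 22.19
Two-sided p-value ≈ 0.008
Since p ≈ 0.008 < α = 0.05, reject H0; the data support H1.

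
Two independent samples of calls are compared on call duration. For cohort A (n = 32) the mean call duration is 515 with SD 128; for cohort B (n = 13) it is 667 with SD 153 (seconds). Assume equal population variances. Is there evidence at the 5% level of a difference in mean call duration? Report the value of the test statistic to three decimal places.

Let group 1 = cohort A, group 2 = cohort B. H0: μ_1 = μ_2; H1: μ_1 ≠ μ_2 (two-sample pooled-variance t-test, two-sided).
s_p² = [(32−1)·128² + (13−1)·153²]/(32+13−2) = 18344.5
t = (515 − 667)/√[18344.5·(1/32 + 1/13)] = -3.412
df = n₁ + n₂ − 2 = 43
Two-sided p-value ≈ 0.0014
Since p ≈ 0.0014 < α = 0.05, reject H0; the evidence is statistically significant.

-3.412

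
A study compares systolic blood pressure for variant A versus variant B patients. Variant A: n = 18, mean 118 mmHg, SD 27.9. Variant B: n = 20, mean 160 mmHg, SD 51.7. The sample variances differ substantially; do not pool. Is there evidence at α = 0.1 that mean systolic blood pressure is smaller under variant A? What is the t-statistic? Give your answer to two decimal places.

Let group 1 = variant A, group 2 = variant B. H0: μ_1 = μ_2; H1: μ_1 < μ_2 (Welch's two-sample t-test, left-tailed).
t = (x̄_1 − x̄_2)/√(s_1²/n_1 + s_2²/n_2) = (118 − 160)/√(27.9²/18 + 51.7²/20) = -3.16
Welch–Satterthwaite df ≈ 29.80
p-value = P(T ≤ -3.16) ≈ 0.0018
Since p ≈ 0.0018 < α = 0.1, reject H0; the evidence is statistically significant.

-3.16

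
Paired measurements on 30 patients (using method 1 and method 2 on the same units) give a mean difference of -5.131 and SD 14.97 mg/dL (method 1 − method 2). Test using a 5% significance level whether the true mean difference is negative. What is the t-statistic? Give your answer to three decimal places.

H0: μ_d = 0; H1: μ_d < 0 (paired t-test on the differences, left-tailed).
t = d̄/(s_d/√n) = -5.131/(14.97/√30) = -1.877
df = n − 1 = 29
p-value = P(T ≤ -1.877) ≈ 0.0353
Since p ≈ 0.0353 < α = 0.05, reject H0; the data support H1.

-1.877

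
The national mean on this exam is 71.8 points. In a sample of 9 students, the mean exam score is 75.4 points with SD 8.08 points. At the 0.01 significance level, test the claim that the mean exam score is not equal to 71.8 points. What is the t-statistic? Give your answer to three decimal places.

1.337

H0: μ = 71.8; H1: μ ≠ 71.8 (one-sample t-test, two-sided).
t = (x̄ − μ₀)/(s/√n) = (75.4 − 71.8)/(8.08/√9) = 1.337
df = n − 1 = 8
Two-sided p-value ≈ 0.218
Since p ≈ 0.218 > α = 0.01, fail to reject H0; the evidence is not statistically significant.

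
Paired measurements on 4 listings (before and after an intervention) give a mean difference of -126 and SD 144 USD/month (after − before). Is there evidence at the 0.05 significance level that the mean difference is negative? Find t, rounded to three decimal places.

-1.750

H0: μ_d = 0; H1: μ_d < 0 (paired t-test on the differences, left-tailed).
t = d̄/(s_d/√n) = -126/(144/√4) = -1.750
df = n − 1 = 3
p-value = P(T ≤ -1.750) ≈ 0.0892
Since p ≈ 0.0892 > α = 0.05, fail to reject H0; the data do not provide sufficient evidence against H0.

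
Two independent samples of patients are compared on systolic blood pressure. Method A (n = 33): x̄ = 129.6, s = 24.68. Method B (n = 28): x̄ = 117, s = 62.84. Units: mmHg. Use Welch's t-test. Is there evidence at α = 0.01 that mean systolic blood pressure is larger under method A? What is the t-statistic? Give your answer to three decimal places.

0.998

Let group 1 = method A, group 2 = method B. H0: μ_1 = μ_2; H1: μ_1 > μ_2 (Welch's two-sample t-test, right-tailed).
t = (x̄_1 − x̄_2)/√(s_1²/n_1 + s_2²/n_2) = (129.6 − 117)/√(24.68²/33 + 62.84²/28) = 0.998
Welch–Satterthwaite df ≈ 34.04
p-value = P(T ≥ 0.998) ≈ 0.1627
Since p ≈ 0.1627 > α = 0.01, fail to reject H0; the data do not provide sufficient evidence against H0.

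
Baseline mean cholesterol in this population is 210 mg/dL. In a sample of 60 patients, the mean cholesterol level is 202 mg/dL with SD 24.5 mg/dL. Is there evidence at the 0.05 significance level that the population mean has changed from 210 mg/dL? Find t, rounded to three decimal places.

-2.529

H0: μ = 210; H1: μ ≠ 210 (one-sample t-test, two-sided).
t = (x̄ − μ₀)/(s/√n) = (202 − 210)/(24.5/√60) = -2.529
df = n − 1 = 59
Two-sided p-value ≈ 0.014
Since p ≈ 0.014 < α = 0.05, reject H0; the evidence is statistically significant.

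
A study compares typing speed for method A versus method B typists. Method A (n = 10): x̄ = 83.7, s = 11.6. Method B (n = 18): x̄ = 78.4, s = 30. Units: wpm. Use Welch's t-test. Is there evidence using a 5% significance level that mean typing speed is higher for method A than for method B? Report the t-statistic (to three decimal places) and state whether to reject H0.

t = 0.665; fail to reject H0

Let group 1 = method A, group 2 = method B. H0: μ_1 = μ_2; H1: μ_1 > μ_2 (Welch's two-sample t-test, right-tailed).
t = (x̄_1 − x̄_2)/√(s_1²/n_1 + s_2²/n_2) = (83.7 − 78.4)/√(11.6²/10 + 30²/18) = 0.665
Welch–Satterthwaite df ≈ 24.09
p-value = P(T ≥ 0.665) ≈ 0.2561
Since p ≈ 0.2561 > α = 0.05, fail to reject H0; the evidence is not statistically significant.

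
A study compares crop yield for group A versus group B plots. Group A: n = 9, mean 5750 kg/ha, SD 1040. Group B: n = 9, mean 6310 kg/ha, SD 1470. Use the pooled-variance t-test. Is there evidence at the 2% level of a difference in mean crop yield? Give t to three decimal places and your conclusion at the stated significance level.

t = -0.933; fail to reject H0

Let group 1 = group A, group 2 = group B. H0: μ_1 = μ_2; H1: μ_1 ≠ μ_2 (two-sample pooled-variance t-test, two-sided).
s_p² = [(9−1)·1040² + (9−1)·1470²]/(9+9−2) = 1621250
t = (5750 − 6310)/√[1621250·(1/9 + 1/9)] = -0.933
df = n₁ + n₂ − 2 = 16
Two-sided p-value ≈ 0.3647
Since p ≈ 0.3647 > α = 0.02, fail to reject H0; the data do not provide sufficient evidence against H0.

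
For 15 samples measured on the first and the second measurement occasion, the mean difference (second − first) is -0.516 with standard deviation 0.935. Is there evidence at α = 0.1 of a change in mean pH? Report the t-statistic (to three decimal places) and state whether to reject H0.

t = -2.137; reject H0

H0: μ_d = 0; H1: μ_d ≠ 0 (paired t-test on the differences, two-sided).
t = d̄/(s_d/√n) = -0.516/(0.935/√15) = -2.137
df = n − 1 = 14
Two-sided p-value ≈ 0.051
Since p ≈ 0.051 < α = 0.1, reject H0; the data support H1.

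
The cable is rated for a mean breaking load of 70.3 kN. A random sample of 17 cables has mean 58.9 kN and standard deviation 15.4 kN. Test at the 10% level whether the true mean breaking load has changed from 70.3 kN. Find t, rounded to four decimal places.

-3.0522

H0: μ = 70.3; H1: μ ≠ 70.3 (one-sample t-test, two-sided).
t = (x̄ − μ₀)/(s/√n) = (58.9 − 70.3)/(15.4/√17) = -3.0522
df = n − 1 = 16
Two-sided p-value ≈ 0.008
Since p ≈ 0.008 < α = 0.1, reject H0; the evidence is statistically significant.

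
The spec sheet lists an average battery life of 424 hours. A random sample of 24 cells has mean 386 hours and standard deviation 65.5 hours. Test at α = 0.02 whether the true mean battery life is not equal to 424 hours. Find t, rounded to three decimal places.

-2.842

H0: μ = 424; H1: μ ≠ 424 (one-sample t-test, two-sided).
t = (x̄ − μ₀)/(s/√n) = (386 − 424)/(65.5/√24) = -2.842
df = n − 1 = 23
Two-sided p-value ≈ 0.0092
Since p ≈ 0.0092 < α = 0.02, reject H0; the evidence is statistically significant.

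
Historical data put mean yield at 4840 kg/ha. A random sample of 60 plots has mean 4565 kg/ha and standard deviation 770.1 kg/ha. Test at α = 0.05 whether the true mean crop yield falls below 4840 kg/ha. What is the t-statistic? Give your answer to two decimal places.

-2.77

H0: μ = 4840; H1: μ < 4840 (one-sample t-test, left-tailed).
t = (x̄ − μ₀)/(s/√n) = (4565 − 4840)/(770.1/√60) = -2.77
df = n − 1 = 59
p-value = P(T ≤ -2.77) ≈ 0.0038
Since p ≈ 0.0038 < α = 0.05, reject H0; the evidence is statistically significant.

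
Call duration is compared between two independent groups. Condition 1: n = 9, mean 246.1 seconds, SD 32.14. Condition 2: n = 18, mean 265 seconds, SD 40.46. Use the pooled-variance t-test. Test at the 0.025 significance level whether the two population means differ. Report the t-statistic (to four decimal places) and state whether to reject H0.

t = -1.2184; fail to reject H0

Let group 1 = condition 1, group 2 = condition 2. H0: μ_1 = μ_2; H1: μ_1 ≠ μ_2 (two-sample pooled-variance t-test, two-sided).
s_p² = [(9−1)·32.14² + (18−1)·40.46²]/(9+18−2) = 1443.72
t = (246.1 − 265)/√[1443.72·(1/9 + 1/18)] = -1.2184
df = n₁ + n₂ − 2 = 25
Two-sided p-value ≈ 0.234
Since p ≈ 0.234 > α = 0.025, fail to reject H0; the data do not provide sufficient evidence against H0.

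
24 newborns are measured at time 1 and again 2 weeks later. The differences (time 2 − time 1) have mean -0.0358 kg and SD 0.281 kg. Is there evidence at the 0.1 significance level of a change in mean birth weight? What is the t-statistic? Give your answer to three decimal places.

H0: μ_d = 0; H1: μ_d ≠ 0 (paired t-test on the differences, two-sided).
t = d̄/(s_d/√n) = -0.0358/(0.281/√24) = -0.624
df = n − 1 = 23
Two-sided p-value ≈ 0.539
Since p ≈ 0.539 > α = 0.1, fail to reject H0; the data do not provide sufficient evidence against H0.

-0.624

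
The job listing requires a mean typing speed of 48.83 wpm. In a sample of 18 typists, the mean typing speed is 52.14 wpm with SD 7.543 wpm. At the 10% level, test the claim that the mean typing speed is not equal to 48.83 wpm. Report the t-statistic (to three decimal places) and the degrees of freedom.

H0: μ = 48.83; H1: μ ≠ 48.83 (one-sample t-test, two-sided).
t = (x̄ − μ₀)/(s/√n) = (52.14 − 48.83)/(7.543/√18) = 1.862
df = n − 1 = 17
Two-sided p-value ≈ 0.0800
Since p ≈ 0.0800 < α = 0.1, reject H0; the data support H1.

t = 1.862, df = 17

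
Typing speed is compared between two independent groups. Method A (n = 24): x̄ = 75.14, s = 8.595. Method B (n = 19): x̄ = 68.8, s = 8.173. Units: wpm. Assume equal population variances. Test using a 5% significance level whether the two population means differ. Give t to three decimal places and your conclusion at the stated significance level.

Let group 1 = method A, group 2 = method B. H0: μ_1 = μ_2; H1: μ_1 ≠ μ_2 (two-sample pooled-variance t-test, two-sided).
s_p² = [(24−1)·8.595² + (19−1)·8.173²]/(24+19−2) = 70.7674
t = (75.14 − 68.8)/√[70.7674·(1/24 + 1/19)] = 2.454
df = n₁ + n₂ − 2 = 41
Two-sided p-value ≈ 0.018
Since p ≈ 0.018 < α = 0.05, reject H0; the evidence is statistically significant.

t = 2.454; reject H0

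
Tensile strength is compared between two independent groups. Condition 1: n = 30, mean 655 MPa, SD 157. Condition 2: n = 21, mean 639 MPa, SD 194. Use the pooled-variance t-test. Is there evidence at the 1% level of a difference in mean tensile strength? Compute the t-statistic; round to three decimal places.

0.325

Let group 1 = condition 1, group 2 = condition 2. H0: μ_1 = μ_2; H1: μ_1 ≠ μ_2 (two-sample pooled-variance t-test, two-sided).
s_p² = [(30−1)·157² + (21−1)·194²]/(30+21−2) = 29949.8
t = (655 − 639)/√[29949.8·(1/30 + 1/21)] = 0.325
df = n₁ + n₂ − 2 = 49
Two-sided p-value ≈ 0.7466
Since p ≈ 0.7466 > α = 0.01, fail to reject H0; the evidence is not statistically significant.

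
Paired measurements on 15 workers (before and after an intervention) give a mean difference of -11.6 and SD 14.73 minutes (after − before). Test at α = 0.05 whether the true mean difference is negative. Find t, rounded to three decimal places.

-3.050

H0: μ_d = 0; H1: μ_d < 0 (paired t-test on the differences, left-tailed).
t = d̄/(s_d/√n) = -11.6/(14.73/√15) = -3.050
df = n − 1 = 14
p-value = P(T ≤ -3.050) ≈ 0.0043
Since p ≈ 0.0043 < α = 0.05, reject H0; the evidence is statistically significant.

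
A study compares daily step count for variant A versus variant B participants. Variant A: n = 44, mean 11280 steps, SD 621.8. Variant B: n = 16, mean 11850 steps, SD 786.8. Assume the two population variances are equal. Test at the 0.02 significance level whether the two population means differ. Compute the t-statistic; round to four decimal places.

Let group 1 = variant A, group 2 = variant B. H0: μ_1 = μ_2; H1: μ_1 ≠ μ_2 (two-sample pooled-variance t-test, two-sided).
s_p² = [(44−1)·621.8² + (16−1)·786.8²]/(44+16−2) = 446744
t = (11280 − 11850)/√[446744·(1/44 + 1/16)] = -2.9212
df = n₁ + n₂ − 2 = 58
Two-sided p-value ≈ 0.0050
Since p ≈ 0.0050 < α = 0.02, reject H0; the evidence is statistically significant.

-2.9212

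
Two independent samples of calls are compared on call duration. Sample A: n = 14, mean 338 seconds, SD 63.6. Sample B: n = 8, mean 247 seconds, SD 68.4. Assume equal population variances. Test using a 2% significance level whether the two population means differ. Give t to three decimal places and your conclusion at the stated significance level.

t = 3.143; reject H0

Let group 1 = sample A, group 2 = sample B. H0: μ_1 = μ_2; H1: μ_1 ≠ μ_2 (two-sample pooled-variance t-test, two-sided).
s_p² = [(14−1)·63.6² + (8−1)·68.4²]/(14+8−2) = 4266.72
t = (338 − 247)/√[4266.72·(1/14 + 1/8)] = 3.143
df = n₁ + n₂ − 2 = 20
Two-sided p-value ≈ 0.005
Since p ≈ 0.005 < α = 0.02, reject H0; the data support H1.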